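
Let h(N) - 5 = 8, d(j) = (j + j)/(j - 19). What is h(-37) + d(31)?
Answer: 109/6 ≈ 18.167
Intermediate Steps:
d(j) = 2*j/(-19 + j) (d(j) = (2*j)/(-19 + j) = 2*j/(-19 + j))
h(N) = 13 (h(N) = 5 + 8 = 13)
h(-37) + d(31) = 13 + 2*31/(-19 + 31) = 13 + 2*31/12 = 13 + 2*31*(1/12) = 13 + 31/6 = 109/6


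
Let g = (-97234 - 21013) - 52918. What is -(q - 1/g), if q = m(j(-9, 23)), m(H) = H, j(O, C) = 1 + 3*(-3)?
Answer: 1369319/171165 ≈ 8.0000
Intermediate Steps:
j(O, C) = -8 (j(O, C) = 1 - 9 = -8)
g = -171165 (g = -118247 - 52918 = -171165)
q = -8
-(q - 1/g) = -(-8 - 1/(-171165)) = -(-8 - 1*(-1/171165)) = -(-8 + 1/171165) = -1*(-1369319/171165) = 1369319/171165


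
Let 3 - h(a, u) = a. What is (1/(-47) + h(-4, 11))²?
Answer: 107584/2209 ≈ 48.703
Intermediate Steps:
h(a, u) = 3 - a
(1/(-47) + h(-4, 11))² = (1/(-47) + (3 - 1*(-4)))² = (-1/47 + (3 + 4))² = (-1/47 + 7)² = (328/47)² = 107584/2209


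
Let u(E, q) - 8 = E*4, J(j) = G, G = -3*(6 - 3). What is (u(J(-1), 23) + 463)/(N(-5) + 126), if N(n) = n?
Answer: 435/121 ≈ 3.5950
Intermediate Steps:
G = -9 (G = -3*3 = -9)
J(j) = -9
u(E, q) = 8 + 4*E (u(E, q) = 8 + E*4 = 8 + 4*E)
(u(J(-1), 23) + 463)/(N(-5) + 126) = ((8 + 4*(-9)) + 463)/(-5 + 126) = ((8 - 36) + 463)/121 = (-28 + 463)*(1/121) = 435*(1/121) = 435/121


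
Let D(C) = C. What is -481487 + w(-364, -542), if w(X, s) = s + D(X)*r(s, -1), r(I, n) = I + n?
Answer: -284377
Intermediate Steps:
w(X, s) = s + X*(-1 + s) (w(X, s) = s + X*(s - 1) = s + X*(-1 + s))
-481487 + w(-364, -542) = -481487 + (-542 - 364*(-1 - 542)) = -481487 + (-542 - 364*(-543)) = -481487 + (-542 + 197652) = -481487 + 197110 = -284377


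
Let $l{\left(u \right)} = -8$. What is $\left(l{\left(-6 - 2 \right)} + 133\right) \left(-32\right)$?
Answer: $-4000$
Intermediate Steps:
$\left(l{\left(-6 - 2 \right)} + 133\right) \left(-32\right) = \left(-8 + 133\right) \left(-32\right) = 125 \left(-32\right) = -4000$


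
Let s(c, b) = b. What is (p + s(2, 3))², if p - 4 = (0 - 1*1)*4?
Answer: 9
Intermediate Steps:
p = 0 (p = 4 + (0 - 1*1)*4 = 4 + (0 - 1)*4 = 4 - 1*4 = 4 - 4 = 0)
(p + s(2, 3))² = (0 + 3)² = 3² = 9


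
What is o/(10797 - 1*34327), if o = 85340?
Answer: -8534/2353 ≈ -3.6269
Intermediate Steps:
o/(10797 - 1*34327) = 85340/(10797 - 1*34327) = 85340/(10797 - 34327) = 85340/(-23530) = 85340*(-1/23530) = -8534/2353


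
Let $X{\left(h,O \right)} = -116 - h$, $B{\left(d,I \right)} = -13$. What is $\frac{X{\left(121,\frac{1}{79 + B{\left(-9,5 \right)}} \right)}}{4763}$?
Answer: $- \frac{237}{4763} \approx -0.049759$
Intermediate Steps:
$\frac{X{\left(121,\frac{1}{79 + B{\left(-9,5 \right)}} \right)}}{4763} = \frac{-116 - 121}{4763} = \left(-116 - 121\right) \frac{1}{4763} = \left(-237\right) \frac{1}{4763} = - \frac{237}{4763}$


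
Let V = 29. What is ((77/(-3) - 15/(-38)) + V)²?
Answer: 180625/12996 ≈ 13.899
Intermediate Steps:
((77/(-3) - 15/(-38)) + V)² = ((77/(-3) - 15/(-38)) + 29)² = ((77*(-⅓) - 15*(-1/38)) + 29)² = ((-77/3 + 15/38) + 29)² = (-2881/114 + 29)² = (425/114)² = 180625/12996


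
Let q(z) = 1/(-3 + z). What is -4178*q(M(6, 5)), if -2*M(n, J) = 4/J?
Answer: 20890/17 ≈ 1228.8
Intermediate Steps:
M(n, J) = -2/J
-4178*q(M(6, 5)) = -4178/(-3 - 2/5) = -4178/(-3 - 2*⅕) = -4178/(-3 - ⅖) = -4178/(-17/5) = -4178*(-5/17) = 20890/17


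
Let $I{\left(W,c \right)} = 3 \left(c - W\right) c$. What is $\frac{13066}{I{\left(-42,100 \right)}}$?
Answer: $\frac{6533}{21300} \approx 0.30671$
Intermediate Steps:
$I{\left(W,c \right)} = c \left(- 3 W + 3 c\right)$ ($I{\left(W,c \right)} = \left(- 3 W + 3 c\right) c = c \left(- 3 W + 3 c\right)$)
$\frac{13066}{I{\left(-42,100 \right)}} = \frac{13066}{3 \cdot 100 \left(100 - -42\right)} = \frac{13066}{3 \cdot 100 \left(100 + 42\right)} = \frac{13066}{3 \cdot 100 \cdot 142} = \frac{13066}{42600} = 13066 \cdot \frac{1}{42600} = \frac{6533}{21300}$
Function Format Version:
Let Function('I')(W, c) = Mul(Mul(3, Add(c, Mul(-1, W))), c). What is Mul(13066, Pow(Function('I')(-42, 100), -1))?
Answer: Rational(6533, 21300) ≈ 0.30671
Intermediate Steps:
Function('I')(W, c) = Mul(c, Add(Mul(-3, W), Mul(3, c))) (Function('I')(W, c) = Mul(Add(Mul(-3, W), Mul(3, c)), c) = Mul(c, Add(Mul(-3, W), Mul(3, c))))
Mul(13066, Pow(Function('I')(-42, 100), -1)) = Mul(13066, Pow(Mul(3, 100, Add(100, Mul(-1, -42))), -1)) = Mul(13066, Pow(Mul(3, 100, Add(100, 42)), -1)) = Mul(13066, Pow(Mul(3, 100, 142), -1)) = Mul(13066, Pow(42600, -1)) = Mul(13066, Rational(1, 42600)) = Rational(6533, 21300)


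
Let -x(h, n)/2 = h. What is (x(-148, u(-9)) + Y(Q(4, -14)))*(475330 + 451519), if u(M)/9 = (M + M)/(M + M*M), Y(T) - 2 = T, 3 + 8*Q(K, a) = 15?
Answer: 555182551/2 ≈ 2.7759e+8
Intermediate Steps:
Q(K, a) = 3/2 (Q(K, a) = -3/8 + (⅛)*15 = -3/8 + 15/8 = 3/2)
Y(T) = 2 + T
u(M) = 18*M/(M + M²) (u(M) = 9*((M + M)/(M + M*M)) = 9*((2*M)/(M + M²)) = 9*(2*M/(M + M²)) = 18*M/(M + M²))
x(h, n) = -2*h
(x(-148, u(-9)) + Y(Q(4, -14)))*(475330 + 451519) = (-2*(-148) + (2 + 3/2))*(475330 + 451519) = (296 + 7/2)*926849 = (599/2)*926849 = 555182551/2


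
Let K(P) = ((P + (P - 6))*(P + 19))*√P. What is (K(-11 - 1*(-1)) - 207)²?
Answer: -504711 + 96876*I*√10 ≈ -5.0471e+5 + 3.0635e+5*I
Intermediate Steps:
K(P) = √P*(-6 + 2*P)*(19 + P) (K(P) = ((P + (-6 + P))*(19 + P))*√P = ((-6 + 2*P)*(19 + P))*√P = √P*(-6 + 2*P)*(19 + P))
(K(-11 - 1*(-1)) - 207)² = (2*√(-11 - 1*(-1))*(-57 + (-11 - 1*(-1))² + 16*(-11 - 1*(-1))) - 207)² = (2*√(-11 + 1)*(-57 + (-11 + 1)² + 16*(-11 + 1)) - 207)² = (2*√(-10)*(-57 + (-10)² + 16*(-10)) - 207)² = (2*(I*√10)*(-57 + 100 - 160) - 207)² = (2*(I*√10)*(-117) - 207)² = (-234*I*√10 - 207)² = (-207 - 234*I*√10)²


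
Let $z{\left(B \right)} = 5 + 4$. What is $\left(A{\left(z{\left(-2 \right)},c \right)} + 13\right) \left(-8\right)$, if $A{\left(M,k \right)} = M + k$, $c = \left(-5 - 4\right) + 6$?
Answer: $-152$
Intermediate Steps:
$c = -3$ ($c = -9 + 6 = -3$)
$z{\left(B \right)} = 9$
$\left(A{\left(z{\left(-2 \right)},c \right)} + 13\right) \left(-8\right) = \left(\left(9 - 3\right) + 13\right) \left(-8\right) = \left(6 + 13\right) \left(-8\right) = 19 \left(-8\right) = -152$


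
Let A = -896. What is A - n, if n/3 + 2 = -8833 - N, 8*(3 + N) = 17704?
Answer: 32239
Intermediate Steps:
N = 2210 (N = -3 + (⅛)*17704 = -3 + 2213 = 2210)
n = -33135 (n = -6 + 3*(-8833 - 1*2210) = -6 + 3*(-8833 - 2210) = -6 + 3*(-11043) = -6 - 33129 = -33135)
A - n = -896 - 1*(-33135) = -896 + 33135 = 32239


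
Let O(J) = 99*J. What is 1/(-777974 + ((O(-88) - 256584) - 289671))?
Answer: -1/1332941 ≈ -7.5022e-7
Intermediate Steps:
1/(-777974 + ((O(-88) - 256584) - 289671)) = 1/(-777974 + ((99*(-88) - 256584) - 289671)) = 1/(-777974 + ((-8712 - 256584) - 289671)) = 1/(-777974 + (-265296 - 289671)) = 1/(-777974 - 554967) = 1/(-1332941) = -1/1332941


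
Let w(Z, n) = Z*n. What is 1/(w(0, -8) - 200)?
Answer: -1/200 ≈ -0.0050000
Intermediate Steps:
1/(w(0, -8) - 200) = 1/(0*(-8) - 200) = 1/(0 - 200) = 1/(-200) = -1/200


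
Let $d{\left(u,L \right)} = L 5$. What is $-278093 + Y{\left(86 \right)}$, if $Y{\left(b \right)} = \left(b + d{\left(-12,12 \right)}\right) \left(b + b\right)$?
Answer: $-252981$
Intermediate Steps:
$d{\left(u,L \right)} = 5 L$
$Y{\left(b \right)} = 2 b \left(60 + b\right)$ ($Y{\left(b \right)} = \left(b + 5 \cdot 12\right) \left(b + b\right) = \left(b + 60\right) 2 b = \left(60 + b\right) 2 b = 2 b \left(60 + b\right)$)
$-278093 + Y{\left(86 \right)} = -278093 + 2 \cdot 86 \left(60 + 86\right) = -278093 + 2 \cdot 86 \cdot 146 = -278093 + 25112 = -252981$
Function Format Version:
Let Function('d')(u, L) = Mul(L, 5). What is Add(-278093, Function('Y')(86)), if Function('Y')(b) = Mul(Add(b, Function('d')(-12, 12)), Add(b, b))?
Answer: -252981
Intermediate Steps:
Function('d')(u, L) = Mul(5, L)
Function('Y')(b) = Mul(2, b, Add(60, b)) (Function('Y')(b) = Mul(Add(b, Mul(5, 12)), Add(b, b)) = Mul(Add(b, 60), Mul(2, b)) = Mul(Add(60, b), Mul(2, b)) = Mul(2, b, Add(60, b)))
Add(-278093, Function('Y')(86)) = Add(-278093, Mul(2, 86, Add(60, 86))) = Add(-278093, Mul(2, 86, 146)) = Add(-278093, 25112) = -252981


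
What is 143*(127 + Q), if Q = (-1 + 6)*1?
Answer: 18876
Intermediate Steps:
Q = 5 (Q = 5*1 = 5)
143*(127 + Q) = 143*(127 + 5) = 143*132 = 18876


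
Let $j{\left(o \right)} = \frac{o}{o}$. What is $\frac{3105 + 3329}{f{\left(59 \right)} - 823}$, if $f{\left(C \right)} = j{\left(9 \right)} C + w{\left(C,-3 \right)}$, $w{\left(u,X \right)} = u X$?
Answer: $- \frac{6434}{941} \approx -6.8374$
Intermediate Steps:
$j{\left(o \right)} = 1$
$w{\left(u,X \right)} = X u$
$f{\left(C \right)} = - 2 C$ ($f{\left(C \right)} = 1 C - 3 C = C - 3 C = - 2 C$)
$\frac{3105 + 3329}{f{\left(59 \right)} - 823} = \frac{3105 + 3329}{\left(-2\right) 59 - 823} = \frac{6434}{-118 - 823} = \frac{6434}{-941} = 6434 \left(- \frac{1}{941}\right) = - \frac{6434}{941}$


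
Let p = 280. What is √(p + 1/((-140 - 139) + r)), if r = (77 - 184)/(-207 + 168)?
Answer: √32501721094/10774 ≈ 16.733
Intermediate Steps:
r = 107/39 (r = -107/(-39) = -107*(-1/39) = 107/39 ≈ 2.7436)
√(p + 1/((-140 - 139) + r)) = √(280 + 1/((-140 - 139) + 107/39)) = √(280 + 1/(-279 + 107/39)) = √(280 + 1/(-10774/39)) = √(280 - 39/10774) = √(3016681/10774) = √32501721094/10774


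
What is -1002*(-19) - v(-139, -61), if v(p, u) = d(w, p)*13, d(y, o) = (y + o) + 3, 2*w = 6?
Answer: 20767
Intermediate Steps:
w = 3 (w = (½)*6 = 3)
d(y, o) = 3 + o + y (d(y, o) = (o + y) + 3 = 3 + o + y)
v(p, u) = 78 + 13*p (v(p, u) = (3 + p + 3)*13 = (6 + p)*13 = 78 + 13*p)
-1002*(-19) - v(-139, -61) = -1002*(-19) - (78 + 13*(-139)) = 19038 - (78 - 1807) = 19038 - 1*(-1729) = 19038 + 1729 = 20767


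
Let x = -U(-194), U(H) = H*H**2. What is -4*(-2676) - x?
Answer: -7290680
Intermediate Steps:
U(H) = H**3
x = 7301384 (x = -1*(-194)**3 = -1*(-7301384) = 7301384)
-4*(-2676) - x = -4*(-2676) - 1*7301384 = 10704 - 7301384 = -7290680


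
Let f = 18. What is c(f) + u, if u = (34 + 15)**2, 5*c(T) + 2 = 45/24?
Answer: 96039/40 ≈ 2401.0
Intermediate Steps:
c(T) = -1/40 (c(T) = -2/5 + (45/24)/5 = -2/5 + (45*(1/24))/5 = -2/5 + (1/5)*(15/8) = -2/5 + 3/8 = -1/40)
u = 2401 (u = 49**2 = 2401)
c(f) + u = -1/40 + 2401 = 96039/40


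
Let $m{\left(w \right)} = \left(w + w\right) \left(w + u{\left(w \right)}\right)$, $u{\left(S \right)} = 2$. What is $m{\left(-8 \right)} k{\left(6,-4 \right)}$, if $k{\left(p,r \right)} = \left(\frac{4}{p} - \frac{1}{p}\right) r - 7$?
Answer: $-864$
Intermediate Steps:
$m{\left(w \right)} = 2 w \left(2 + w\right)$ ($m{\left(w \right)} = \left(w + w\right) \left(w + 2\right) = 2 w \left(2 + w\right)$)
$k{\left(p,r \right)} = -7 + \frac{3 r}{p}$ ($k{\left(p,r \right)} = \frac{3}{p} r - 7 = \frac{3 r}{p} - 7 = -7 + \frac{3 r}{p}$)
$m{\left(-8 \right)} k{\left(6,-4 \right)} = 2 \left(-8\right) \left(2 - 8\right) \left(-7 + 3 \left(-4\right) \frac{1}{6}\right) = 2 \left(-8\right) \left(-6\right) \left(-7 + 3 \left(-4\right) \frac{1}{6}\right) = 96 \left(-7 - 2\right) = 96 \left(-9\right) = -864$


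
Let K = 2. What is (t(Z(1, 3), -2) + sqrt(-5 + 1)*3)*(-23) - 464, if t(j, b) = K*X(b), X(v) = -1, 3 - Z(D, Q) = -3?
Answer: -418 - 138*I ≈ -418.0 - 138.0*I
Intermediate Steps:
Z(D, Q) = 6 (Z(D, Q) = 3 - 1*(-3) = 3 + 3 = 6)
t(j, b) = -2 (t(j, b) = 2*(-1) = -2)
(t(Z(1, 3), -2) + sqrt(-5 + 1)*3)*(-23) - 464 = (-2 + sqrt(-5 + 1)*3)*(-23) - 464 = (-2 + sqrt(-4)*3)*(-23) - 464 = (-2 + (2*I)*3)*(-23) - 464 = (-2 + 6*I)*(-23) - 464 = (46 - 138*I) - 464 = -418 - 138*I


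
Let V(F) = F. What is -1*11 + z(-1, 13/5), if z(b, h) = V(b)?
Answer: -12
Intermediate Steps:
z(b, h) = b
-1*11 + z(-1, 13/5) = -1*11 - 1 = -11 - 1 = -12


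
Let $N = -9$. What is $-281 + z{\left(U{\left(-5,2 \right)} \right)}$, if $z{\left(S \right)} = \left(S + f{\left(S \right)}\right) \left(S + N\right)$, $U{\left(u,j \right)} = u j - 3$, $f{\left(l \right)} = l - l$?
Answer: $5$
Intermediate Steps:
$f{\left(l \right)} = 0$
$U{\left(u,j \right)} = -3 + j u$ ($U{\left(u,j \right)} = j u - 3 = -3 + j u$)
$z{\left(S \right)} = S \left(-9 + S\right)$ ($z{\left(S \right)} = \left(S + 0\right) \left(S - 9\right) = S \left(-9 + S\right)$)
$-281 + z{\left(U{\left(-5,2 \right)} \right)} = -281 + \left(-3 + 2 \left(-5\right)\right) \left(-9 + \left(-3 + 2 \left(-5\right)\right)\right) = -281 + \left(-3 - 10\right) \left(-9 - 13\right) = -281 - 13 \left(-9 - 13\right) = -281 - -286 = -281 + 286 = 5$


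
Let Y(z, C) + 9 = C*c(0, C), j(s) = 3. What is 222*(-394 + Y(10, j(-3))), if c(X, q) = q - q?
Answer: -89466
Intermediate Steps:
c(X, q) = 0
Y(z, C) = -9 (Y(z, C) = -9 + C*0 = -9 + 0 = -9)
222*(-394 + Y(10, j(-3))) = 222*(-394 - 9) = 222*(-403) = -89466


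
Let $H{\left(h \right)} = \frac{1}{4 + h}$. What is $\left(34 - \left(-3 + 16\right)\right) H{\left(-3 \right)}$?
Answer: $21$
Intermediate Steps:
$\left(34 - \left(-3 + 16\right)\right) H{\left(-3 \right)} = \frac{34 - \left(-3 + 16\right)}{4 - 3} = \frac{34 - 13}{1} = \left(34 - 13\right) 1 = 21 \cdot 1 = 21$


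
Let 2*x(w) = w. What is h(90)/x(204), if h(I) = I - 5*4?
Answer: 35/51 ≈ 0.68627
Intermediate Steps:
h(I) = -20 + I (h(I) = I - 20 = -20 + I)
x(w) = w/2
h(90)/x(204) = (-20 + 90)/(((½)*204)) = 70/102 = 70*(1/102) = 35/51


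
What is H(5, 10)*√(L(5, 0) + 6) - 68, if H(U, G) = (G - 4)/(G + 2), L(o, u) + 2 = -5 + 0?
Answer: -68 + I/2 ≈ -68.0 + 0.5*I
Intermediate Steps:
L(o, u) = -7 (L(o, u) = -2 + (-5 + 0) = -2 - 5 = -7)
H(U, G) = (-4 + G)/(2 + G)
H(5, 10)*√(L(5, 0) + 6) - 68 = ((-4 + 10)/(2 + 10))*√(-7 + 6) - 68 = (6/12)*√(-1) - 68 = ((1/12)*6)*I - 68 = I/2 - 68 = -68 + I/2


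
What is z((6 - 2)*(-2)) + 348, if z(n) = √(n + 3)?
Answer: 348 + I*√5 ≈ 348.0 + 2.2361*I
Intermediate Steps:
z(n) = √(3 + n)
z((6 - 2)*(-2)) + 348 = √(3 + (6 - 2)*(-2)) + 348 = √(3 + 4*(-2)) + 348 = √(3 - 8) + 348 = √(-5) + 348 = I*√5 + 348 = 348 + I*√5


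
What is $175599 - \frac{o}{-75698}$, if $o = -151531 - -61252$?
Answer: $\frac{1898914689}{10814} \approx 1.756 \cdot 10^{5}$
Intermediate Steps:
$o = -90279$ ($o = -151531 + 61252 = -90279$)
$175599 - \frac{o}{-75698} = 175599 - - \frac{90279}{-75698} = 175599 - \left(-90279\right) \left(- \frac{1}{75698}\right) = 175599 - \frac{12897}{10814} = \frac{1898914689}{10814}$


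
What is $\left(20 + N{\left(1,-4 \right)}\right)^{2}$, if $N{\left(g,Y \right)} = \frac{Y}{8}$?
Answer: $\frac{1521}{4} \approx 380.25$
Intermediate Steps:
$N{\left(g,Y \right)} = \frac{Y}{8}$ ($N{\left(g,Y \right)} = Y \frac{1}{8} = \frac{Y}{8}$)
$\left(20 + N{\left(1,-4 \right)}\right)^{2} = \left(20 + \frac{1}{8} \left(-4\right)\right)^{2} = \left(20 - \frac{1}{2}\right)^{2} = \left(\frac{39}{2}\right)^{2} = \frac{1521}{4}$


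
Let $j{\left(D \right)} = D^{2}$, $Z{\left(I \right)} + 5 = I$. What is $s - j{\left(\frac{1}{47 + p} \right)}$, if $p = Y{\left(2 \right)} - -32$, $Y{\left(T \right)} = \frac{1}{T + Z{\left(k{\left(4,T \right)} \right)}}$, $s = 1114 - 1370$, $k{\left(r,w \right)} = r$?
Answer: $- \frac{1638401}{6400} \approx -256.0$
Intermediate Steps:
$Z{\left(I \right)} = -5 + I$
$s = -256$ ($s = 1114 - 1370 = -256$)
$Y{\left(T \right)} = \frac{1}{-1 + T}$ ($Y{\left(T \right)} = \frac{1}{T + \left(-5 + 4\right)} = \frac{1}{T - 1} = \frac{1}{-1 + T}$)
$p = 33$ ($p = \frac{1}{-1 + 2} - -32 = 1^{-1} + 32 = 1 + 32 = 33$)
$s - j{\left(\frac{1}{47 + p} \right)} = -256 - \left(\frac{1}{47 + 33}\right)^{2} = -256 - \left(\frac{1}{80}\right)^{2} = -256 - \frac{1}{6400} = - \frac{1638401}{6400}$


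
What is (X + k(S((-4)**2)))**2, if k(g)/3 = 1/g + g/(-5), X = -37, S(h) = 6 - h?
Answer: 97969/100 ≈ 979.69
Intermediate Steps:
k(g) = 3/g - 3*g/5 (k(g) = 3*(1/g + g/(-5)) = 3*(1/g + g*(-1/5)) = 3*(1/g - g/5) = 3/g - 3*g/5)
(X + k(S((-4)**2)))**2 = (-37 + (3/(6 - 1*(-4)**2) - 3*(6 - 1*(-4)**2)/5))**2 = (-37 + (3/(6 - 1*16) - 3*(6 - 1*16)/5))**2 = (-37 + (3/(6 - 16) - 3*(6 - 16)/5))**2 = (-37 + (3/(-10) - 3/5*(-10)))**2 = (-37 + (3*(-1/10) + 6))**2 = (-37 + (-3/10 + 6))**2 = (-37 + 57/10)**2 = (-313/10)**2 = 97969/100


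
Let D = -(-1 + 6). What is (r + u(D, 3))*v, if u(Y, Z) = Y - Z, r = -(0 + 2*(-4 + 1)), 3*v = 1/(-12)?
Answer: 1/18 ≈ 0.055556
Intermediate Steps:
v = -1/36 (v = (⅓)/(-12) = (⅓)*(-1/12) = -1/36 ≈ -0.027778)
r = 6 (r = -(0 + 2*(-3)) = -(0 - 6) = -1*(-6) = 6)
D = -5 (D = -1*5 = -5)
(r + u(D, 3))*v = (6 + (-5 - 1*3))*(-1/36) = (6 + (-5 - 3))*(-1/36) = (6 - 8)*(-1/36) = -2*(-1/36) = 1/18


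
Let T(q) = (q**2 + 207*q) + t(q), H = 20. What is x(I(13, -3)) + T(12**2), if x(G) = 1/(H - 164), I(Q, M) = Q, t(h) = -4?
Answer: 7277759/144 ≈ 50540.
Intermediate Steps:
T(q) = -4 + q**2 + 207*q (T(q) = (q**2 + 207*q) - 4 = -4 + q**2 + 207*q)
x(G) = -1/144 (x(G) = 1/(20 - 164) = 1/(-144) = -1/144)
x(I(13, -3)) + T(12**2) = -1/144 + (-4 + (12**2)**2 + 207*12**2) = -1/144 + (-4 + 144**2 + 207*144) = -1/144 + (-4 + 20736 + 29808) = -1/144 + 50540 = 7277759/144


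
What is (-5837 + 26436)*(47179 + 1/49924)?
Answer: 48518151213803/49924 ≈ 9.7184e+8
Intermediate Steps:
(-5837 + 26436)*(47179 + 1/49924) = 20599*(47179 + 1/49924) = 20599*(2355364397/49924) = 48518151213803/49924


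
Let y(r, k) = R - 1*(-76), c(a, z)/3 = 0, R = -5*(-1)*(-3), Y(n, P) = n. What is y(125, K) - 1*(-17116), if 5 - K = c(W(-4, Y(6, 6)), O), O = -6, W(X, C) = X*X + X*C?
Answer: 17177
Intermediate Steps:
W(X, C) = X² + C*X
R = -15 (R = 5*(-3) = -15)
c(a, z) = 0 (c(a, z) = 3*0 = 0)
K = 5 (K = 5 - 1*0 = 5 + 0 = 5)
y(r, k) = 61 (y(r, k) = -15 - 1*(-76) = -15 + 76 = 61)
y(125, K) - 1*(-17116) = 61 - 1*(-17116) = 61 + 17116 = 17177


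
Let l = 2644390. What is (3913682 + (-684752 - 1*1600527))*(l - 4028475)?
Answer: -2253848166255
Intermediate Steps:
(3913682 + (-684752 - 1*1600527))*(l - 4028475) = (3913682 + (-684752 - 1*1600527))*(2644390 - 4028475) = (3913682 + (-684752 - 1600527))*(-1384085) = (3913682 - 2285279)*(-1384085) = 1628403*(-1384085) = -2253848166255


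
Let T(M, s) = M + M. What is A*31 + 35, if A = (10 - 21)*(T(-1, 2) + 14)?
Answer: -4057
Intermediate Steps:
T(M, s) = 2*M
A = -132 (A = (10 - 21)*(2*(-1) + 14) = -11*(-2 + 14) = -11*12 = -132)
A*31 + 35 = -132*31 + 35 = -4092 + 35 = -4057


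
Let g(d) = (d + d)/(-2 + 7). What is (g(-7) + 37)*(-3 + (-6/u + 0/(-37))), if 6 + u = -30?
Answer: -969/10 ≈ -96.900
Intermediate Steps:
u = -36 (u = -6 - 30 = -36)
g(d) = 2*d/5 (g(d) = (2*d)/5 = (2*d)*(⅕) = 2*d/5)
(g(-7) + 37)*(-3 + (-6/u + 0/(-37))) = ((⅖)*(-7) + 37)*(-3 + (-6/(-36) + 0/(-37))) = (-14/5 + 37)*(-3 + (-6*(-1/36) + 0*(-1/37))) = 171*(-3 + (⅙ + 0))/5 = 171*(-3 + ⅙)/5 = (171/5)*(-17/6) = -969/10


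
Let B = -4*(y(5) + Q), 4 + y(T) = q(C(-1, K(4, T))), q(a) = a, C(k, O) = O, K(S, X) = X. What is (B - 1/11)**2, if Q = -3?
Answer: 7569/121 ≈ 62.554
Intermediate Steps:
y(T) = -4 + T
B = 8 (B = -4*((-4 + 5) - 3) = -4*(1 - 3) = -4*(-2) = 8)
(B - 1/11)**2 = (8 - 1/11)**2 = (87/11)**2 = 7569/121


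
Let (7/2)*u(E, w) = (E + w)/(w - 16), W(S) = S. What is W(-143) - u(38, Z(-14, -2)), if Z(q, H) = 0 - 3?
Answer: -2707/19 ≈ -142.47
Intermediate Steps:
Z(q, H) = -3
u(E, w) = 2*(E + w)/(7*(-16 + w)) (u(E, w) = 2*((E + w)/(w - 16))/7 = 2*((E + w)/(-16 + w))/7 = 2*(E + w)/(7*(-16 + w)))
W(-143) - u(38, Z(-14, -2)) = -143 - 2*(38 - 3)/(7*(-16 - 3)) = -143 - 2*35/(7*(-19)) = -143 - 2*(-1)*35/(7*19) = -143 - 1*(-10/19) = -143 + 10/19 = -2707/19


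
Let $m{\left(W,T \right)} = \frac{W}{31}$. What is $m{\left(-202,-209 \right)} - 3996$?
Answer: $- \frac{124078}{31} \approx -4002.5$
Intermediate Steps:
$m{\left(W,T \right)} = \frac{W}{31}$ ($m{\left(W,T \right)} = W \frac{1}{31} = \frac{W}{31}$)
$m{\left(-202,-209 \right)} - 3996 = \frac{1}{31} \left(-202\right) - 3996 = - \frac{202}{31} - 3996 = - \frac{124078}{31}$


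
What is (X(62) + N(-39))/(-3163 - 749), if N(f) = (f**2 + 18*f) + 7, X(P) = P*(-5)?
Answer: -43/326 ≈ -0.13190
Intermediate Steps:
X(P) = -5*P
N(f) = 7 + f**2 + 18*f
(X(62) + N(-39))/(-3163 - 749) = (-5*62 + (7 + (-39)**2 + 18*(-39)))/(-3163 - 749) = (-310 + (7 + 1521 - 702))/(-3912) = (-310 + 826)*(-1/3912) = 516*(-1/3912) = -43/326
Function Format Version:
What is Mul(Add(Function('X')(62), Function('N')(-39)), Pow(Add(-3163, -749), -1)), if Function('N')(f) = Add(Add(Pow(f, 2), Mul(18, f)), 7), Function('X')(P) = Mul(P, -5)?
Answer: Rational(-43, 326) ≈ -0.13190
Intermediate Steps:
Function('X')(P) = Mul(-5, P)
Function('N')(f) = Add(7, Pow(f, 2), Mul(18, f))
Mul(Add(Function('X')(62), Function('N')(-39)), Pow(Add(-3163, -749), -1)) = Mul(Add(Mul(-5, 62), Add(7, Pow(-39, 2), Mul(18, -39))), Pow(Add(-3163, -749), -1)) = Mul(Add(-310, Add(7, 1521, -702)), Pow(-3912, -1)) = Mul(Add(-310, 826), Rational(-1, 3912)) = Mul(516, Rational(-1, 3912)) = Rational(-43, 326)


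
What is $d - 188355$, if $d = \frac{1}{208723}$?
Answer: $- \frac{39314020664}{208723} \approx -1.8836 \cdot 10^{5}$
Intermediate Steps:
$d = \frac{1}{208723} \approx 4.791 \cdot 10^{-6}$
$d - 188355 = \frac{1}{208723} - 188355 = - \frac{39314020664}{208723}$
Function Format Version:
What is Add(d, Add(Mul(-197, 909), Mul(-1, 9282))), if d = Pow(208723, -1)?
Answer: Rational(-39314020664, 208723) ≈ -1.8836e+5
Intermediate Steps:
d = Rational(1, 208723) ≈ 4.7910e-6
Add(d, Add(Mul(-197, 909), Mul(-1, 9282))) = Add(Rational(1, 208723), Add(Mul(-197, 909), Mul(-1, 9282))) = Add(Rational(1, 208723), Add(-179073, -9282)) = Add(Rational(1, 208723), -188355) = Rational(-39314020664, 208723)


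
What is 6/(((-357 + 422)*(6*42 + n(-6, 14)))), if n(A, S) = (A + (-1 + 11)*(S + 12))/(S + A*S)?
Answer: 42/113009 ≈ 0.00037165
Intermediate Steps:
n(A, S) = (120 + A + 10*S)/(S + A*S) (n(A, S) = (A + 10*(12 + S))/(S + A*S) = (A + (120 + 10*S))/(S + A*S) = (120 + A + 10*S)/(S + A*S))
6/(((-357 + 422)*(6*42 + n(-6, 14)))) = 6/(((-357 + 422)*(6*42 + (120 - 6 + 10*14)/(14*(1 - 6))))) = 6/((65*(252 + (1/14)*(120 - 6 + 140)/(-5)))) = 6/((65*(252 + (1/14)*(-1/5)*254))) = 6/((65*(252 - 127/35))) = 6/((65*(8693/35))) = 6/(113009/7) = 6*(7/113009) = 42/113009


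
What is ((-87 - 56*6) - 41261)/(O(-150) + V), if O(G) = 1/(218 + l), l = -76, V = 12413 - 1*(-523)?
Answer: -5919128/1836913 ≈ -3.2223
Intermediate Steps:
V = 12936 (V = 12413 + 523 = 12936)
O(G) = 1/142 (O(G) = 1/(218 - 76) = 1/142)
((-87 - 56*6) - 41261)/(O(-150) + V) = ((-87 - 56*6) - 41261)/(1/142 + 12936) = ((-87 - 336) - 41261)/(1836913/142) = (-423 - 41261)*(142/1836913) = -41684*142/1836913 = -5919128/1836913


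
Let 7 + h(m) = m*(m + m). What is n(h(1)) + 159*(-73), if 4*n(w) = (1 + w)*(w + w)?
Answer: -11597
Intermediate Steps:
h(m) = -7 + 2*m**2 (h(m) = -7 + m*(m + m) = -7 + m*(2*m) = -7 + 2*m**2)
n(w) = w*(1 + w)/2 (n(w) = ((1 + w)*(w + w))/4 = ((1 + w)*(2*w))/4 = (2*w*(1 + w))/4 = w*(1 + w)/2)
n(h(1)) + 159*(-73) = (-7 + 2*1**2)*(1 + (-7 + 2*1**2))/2 + 159*(-73) = (-7 + 2*1)*(1 + (-7 + 2*1))/2 - 11607 = (-7 + 2)*(1 + (-7 + 2))/2 - 11607 = (1/2)*(-5)*(1 - 5) - 11607 = (1/2)*(-5)*(-4) - 11607 = 10 - 11607 = -11597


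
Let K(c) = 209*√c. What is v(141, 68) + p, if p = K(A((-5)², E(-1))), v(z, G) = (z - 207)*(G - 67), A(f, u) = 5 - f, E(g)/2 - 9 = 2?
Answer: -66 + 418*I*√5 ≈ -66.0 + 934.68*I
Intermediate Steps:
E(g) = 22 (E(g) = 18 + 2*2 = 18 + 4 = 22)
v(z, G) = (-207 + z)*(-67 + G)
p = 418*I*√5 (p = 209*√(5 - 1*(-5)²) = 209*√(5 - 1*25) = 209*√(5 - 25) = 209*√(-20) = 209*(2*I*√5) = 418*I*√5 ≈ 934.68*I)
v(141, 68) + p = (13869 - 207*68 - 67*141 + 68*141) + 418*I*√5 = (13869 - 14076 - 9447 + 9588) + 418*I*√5 = -66 + 418*I*√5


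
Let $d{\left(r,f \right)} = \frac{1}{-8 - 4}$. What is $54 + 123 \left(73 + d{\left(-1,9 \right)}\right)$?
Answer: $\frac{36091}{4} \approx 9022.8$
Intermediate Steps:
$d{\left(r,f \right)} = - \frac{1}{12}$ ($d{\left(r,f \right)} = \frac{1}{-12} = - \frac{1}{12}$)
$54 + 123 \left(73 + d{\left(-1,9 \right)}\right) = 54 + 123 \left(73 - \frac{1}{12}\right) = 54 + 123 \cdot \frac{875}{12} = 54 + \frac{35875}{4} = \frac{36091}{4}$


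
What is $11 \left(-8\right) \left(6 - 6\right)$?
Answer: $0$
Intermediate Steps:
$11 \left(-8\right) \left(6 - 6\right) = - 88 \left(6 - 6\right) = \left(-88\right) 0 = 0$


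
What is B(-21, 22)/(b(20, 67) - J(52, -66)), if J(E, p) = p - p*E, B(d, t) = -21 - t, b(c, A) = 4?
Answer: 43/3362 ≈ 0.012790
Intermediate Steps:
J(E, p) = p - E*p
B(-21, 22)/(b(20, 67) - J(52, -66)) = (-21 - 1*22)/(4 - (-66)*(1 - 1*52)) = (-21 - 22)/(4 - (-66)*(1 - 52)) = -43/(4 - (-66)*(-51)) = -43/(4 - 1*3366) = -43/(4 - 3366) = -43/(-3362) = -43*(-1/3362) = 43/3362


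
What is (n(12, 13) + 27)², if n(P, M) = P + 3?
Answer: 1764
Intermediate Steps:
n(P, M) = 3 + P
(n(12, 13) + 27)² = ((3 + 12) + 27)² = (15 + 27)² = 42² = 1764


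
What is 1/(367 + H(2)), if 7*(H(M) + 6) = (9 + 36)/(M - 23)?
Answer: 49/17674 ≈ 0.0027724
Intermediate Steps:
H(M) = -6 + 45/(7*(-23 + M)) (H(M) = -6 + ((9 + 36)/(M - 23))/7 = -6 + (45/(-23 + M))/7 = -6 + 45/(7*(-23 + M)))
1/(367 + H(2)) = 1/(367 + 3*(337 - 14*2)/(7*(-23 + 2))) = 1/(367 + (3/7)*(337 - 28)/(-21)) = 1/(367 + (3/7)*(-1/21)*309) = 1/(367 - 309/49) = 1/(17674/49) = 49/17674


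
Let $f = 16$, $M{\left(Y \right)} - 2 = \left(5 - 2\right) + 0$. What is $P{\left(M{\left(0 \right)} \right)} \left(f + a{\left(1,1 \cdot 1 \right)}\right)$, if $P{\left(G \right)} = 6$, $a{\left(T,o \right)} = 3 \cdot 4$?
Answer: $168$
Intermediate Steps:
$M{\left(Y \right)} = 5$ ($M{\left(Y \right)} = 2 + \left(\left(5 - 2\right) + 0\right) = 2 + \left(3 + 0\right) = 2 + 3 = 5$)
$a{\left(T,o \right)} = 12$
$P{\left(M{\left(0 \right)} \right)} \left(f + a{\left(1,1 \cdot 1 \right)}\right) = 6 \left(16 + 12\right) = 6 \cdot 28 = 168$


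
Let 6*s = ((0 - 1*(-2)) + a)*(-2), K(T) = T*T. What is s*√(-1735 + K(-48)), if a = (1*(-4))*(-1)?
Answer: -2*√569 ≈ -47.707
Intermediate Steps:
K(T) = T²
a = 4 (a = -4*(-1) = 4)
s = -2 (s = (((0 - 1*(-2)) + 4)*(-2))/6 = (((0 + 2) + 4)*(-2))/6 = ((2 + 4)*(-2))/6 = (6*(-2))/6 = (⅙)*(-12) = -2)
s*√(-1735 + K(-48)) = -2*√(-1735 + (-48)²) = -2*√(-1735 + 2304) = -2*√569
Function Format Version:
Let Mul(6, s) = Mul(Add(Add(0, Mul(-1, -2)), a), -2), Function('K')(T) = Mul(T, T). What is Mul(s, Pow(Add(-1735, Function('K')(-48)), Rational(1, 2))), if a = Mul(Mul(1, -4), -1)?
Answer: Mul(-2, Pow(569, Rational(1, 2))) ≈ -47.707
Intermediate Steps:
Function('K')(T) = Pow(T, 2)
a = 4 (a = Mul(-4, -1) = 4)
s = -2 (s = Mul(Rational(1, 6), Mul(Add(Add(0, Mul(-1, -2)), 4), -2)) = Mul(Rational(1, 6), Mul(Add(Add(0, 2), 4), -2)) = Mul(Rational(1, 6), Mul(Add(2, 4), -2)) = Mul(Rational(1, 6), Mul(6, -2)) = Mul(Rational(1, 6), -12) = -2)
Mul(s, Pow(Add(-1735, Function('K')(-48)), Rational(1, 2))) = Mul(-2, Pow(Add(-1735, Pow(-48, 2)), Rational(1, 2))) = Mul(-2, Pow(Add(-1735, 2304), Rational(1, 2))) = Mul(-2, Pow(569, Rational(1, 2)))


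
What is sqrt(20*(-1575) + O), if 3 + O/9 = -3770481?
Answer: 12*I*sqrt(235874) ≈ 5828.0*I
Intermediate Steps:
O = -33934356 (O = -27 + 9*(-3770481) = -27 - 33934329 = -33934356)
sqrt(20*(-1575) + O) = sqrt(20*(-1575) - 33934356) = sqrt(-31500 - 33934356) = sqrt(-33965856) = 12*I*sqrt(235874)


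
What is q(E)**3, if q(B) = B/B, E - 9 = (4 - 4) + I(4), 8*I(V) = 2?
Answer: 1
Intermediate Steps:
I(V) = 1/4 (I(V) = (1/8)*2 = 1/4)
E = 37/4 (E = 9 + ((4 - 4) + 1/4) = 9 + (0 + 1/4) = 9 + 1/4 = 37/4 ≈ 9.2500)
q(B) = 1
q(E)**3 = 1**3 = 1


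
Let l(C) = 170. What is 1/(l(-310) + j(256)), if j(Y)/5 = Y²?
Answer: 1/327850 ≈ 3.0502e-6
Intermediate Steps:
j(Y) = 5*Y²
1/(l(-310) + j(256)) = 1/(170 + 5*256²) = 1/(170 + 5*65536) = 1/(170 + 327680) = 1/327850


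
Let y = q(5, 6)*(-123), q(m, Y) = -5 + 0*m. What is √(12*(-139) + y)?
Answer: 9*I*√13 ≈ 32.45*I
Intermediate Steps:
q(m, Y) = -5 (q(m, Y) = -5 + 0 = -5)
y = 615 (y = -5*(-123) = 615)
√(12*(-139) + y) = √(12*(-139) + 615) = √(-1668 + 615) = √(-1053) = 9*I*√13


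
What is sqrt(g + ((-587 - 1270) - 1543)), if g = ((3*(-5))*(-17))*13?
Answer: I*sqrt(85) ≈ 9.2195*I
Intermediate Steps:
g = 3315 (g = -15*(-17)*13 = 255*13 = 3315)
sqrt(g + ((-587 - 1270) - 1543)) = sqrt(3315 + ((-587 - 1270) - 1543)) = sqrt(3315 + (-1857 - 1543)) = sqrt(3315 - 3400) = sqrt(-85) = I*sqrt(85)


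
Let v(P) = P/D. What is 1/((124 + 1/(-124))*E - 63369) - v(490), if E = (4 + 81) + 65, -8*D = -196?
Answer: -55515122/2775753 ≈ -20.000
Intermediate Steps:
D = 49/2 (D = -⅛*(-196) = 49/2 ≈ 24.500)
E = 150 (E = 85 + 65 = 150)
v(P) = 2*P/49 (v(P) = P/(49/2) = P*(2/49) = 2*P/49)
1/((124 + 1/(-124))*E - 63369) - v(490) = 1/((124 + 1/(-124))*150 - 63369) - 2*490/49 = 1/((124 - 1/124)*150 - 63369) - 1*20 = 1/((15375/124)*150 - 63369) - 20 = 1/(1153125/62 - 63369) - 20 = 1/(-2775753/62) - 20 = -62/2775753 - 20 = -55515122/2775753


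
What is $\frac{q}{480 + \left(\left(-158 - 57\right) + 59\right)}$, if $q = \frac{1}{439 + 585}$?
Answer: $\frac{1}{331776} \approx 3.0141 \cdot 10^{-6}$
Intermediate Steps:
$q = \frac{1}{1024} \approx 0.00097656$
$\frac{q}{480 + \left(\left(-158 - 57\right) + 59\right)} = \frac{1}{1024 \left(480 + \left(\left(-158 - 57\right) + 59\right)\right)} = \frac{1}{1024 \left(480 + \left(-215 + 59\right)\right)} = \frac{1}{1024 \left(480 - 156\right)} = \frac{1}{1024 \cdot 324} = \frac{1}{1024} \cdot \frac{1}{324} = \frac{1}{331776}$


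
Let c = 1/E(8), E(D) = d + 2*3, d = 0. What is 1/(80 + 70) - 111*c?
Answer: -1387/75 ≈ -18.493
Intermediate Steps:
E(D) = 6 (E(D) = 0 + 2*3 = 0 + 6 = 6)
c = ⅙ (c = 1/6 = ⅙ ≈ 0.16667)
1/(80 + 70) - 111*c = 1/(80 + 70) - 111*⅙ = 1/150 - 37/2 = -1387/75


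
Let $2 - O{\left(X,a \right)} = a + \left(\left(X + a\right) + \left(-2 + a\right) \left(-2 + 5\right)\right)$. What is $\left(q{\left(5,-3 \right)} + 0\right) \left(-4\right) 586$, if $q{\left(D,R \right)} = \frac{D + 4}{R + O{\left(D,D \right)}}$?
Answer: $\frac{21096}{25} \approx 843.84$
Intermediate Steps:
$O{\left(X,a \right)} = 8 - X - 5 a$ ($O{\left(X,a \right)} = 2 - \left(a + \left(\left(X + a\right) + \left(-2 + a\right) \left(-2 + 5\right)\right)\right) = 2 - \left(a + \left(\left(X + a\right) + \left(-2 + a\right) 3\right)\right) = 2 - \left(a + \left(\left(X + a\right) + \left(-6 + 3 a\right)\right)\right) = 2 - \left(a + \left(-6 + X + 4 a\right)\right) = 2 - \left(-6 + X + 5 a\right) = 8 - X - 5 a$)
$q{\left(D,R \right)} = \frac{4 + D}{8 + R - 6 D}$ ($q{\left(D,R \right)} = \frac{D + 4}{R - \left(-8 + 6 D\right)} = \frac{4 + D}{R - \left(-8 + 6 D\right)} = \frac{4 + D}{8 + R - 6 D}$)
$\left(q{\left(5,-3 \right)} + 0\right) \left(-4\right) 586 = \left(\frac{4 + 5}{8 - 3 - 30} + 0\right) \left(-4\right) 586 = \left(\frac{1}{8 - 3 - 30} \cdot 9 + 0\right) \left(-4\right) 586 = \left(\frac{1}{-25} \cdot 9 + 0\right) \left(-4\right) 586 = \left(\left(- \frac{1}{25}\right) 9 + 0\right) \left(-4\right) 586 = \left(- \frac{9}{25} + 0\right) \left(-4\right) 586 = \left(- \frac{9}{25}\right) \left(-4\right) 586 = \frac{36}{25} \cdot 586 = \frac{21096}{25}$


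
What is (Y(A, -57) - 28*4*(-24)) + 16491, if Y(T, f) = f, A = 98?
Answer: 19122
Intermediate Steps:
(Y(A, -57) - 28*4*(-24)) + 16491 = (-57 - 28*4*(-24)) + 16491 = (-57 - 112*(-24)) + 16491 = (-57 + 2688) + 16491 = 2631 + 16491 = 19122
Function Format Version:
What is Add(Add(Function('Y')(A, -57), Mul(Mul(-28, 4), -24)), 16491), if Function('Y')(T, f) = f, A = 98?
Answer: 19122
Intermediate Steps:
Add(Add(Function('Y')(A, -57), Mul(Mul(-28, 4), -24)), 16491) = Add(Add(-57, Mul(Mul(-28, 4), -24)), 16491) = Add(Add(-57, Mul(-112, -24)), 16491) = Add(Add(-57, 2688), 16491) = Add(2631, 16491) = 19122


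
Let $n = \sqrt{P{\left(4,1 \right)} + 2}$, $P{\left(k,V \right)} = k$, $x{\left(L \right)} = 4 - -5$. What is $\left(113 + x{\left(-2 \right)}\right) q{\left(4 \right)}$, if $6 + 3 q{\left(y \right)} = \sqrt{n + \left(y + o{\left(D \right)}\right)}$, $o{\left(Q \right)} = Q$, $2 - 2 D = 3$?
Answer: $-244 + \frac{61 \sqrt{14 + 4 \sqrt{6}}}{3} \approx -144.81$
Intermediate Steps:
$x{\left(L \right)} = 9$ ($x{\left(L \right)} = 4 + 5 = 9$)
$D = - \frac{1}{2}$ ($D = 1 - \frac{3}{2} = - \frac{1}{2} \approx -0.5$)
$n = \sqrt{6}$ ($n = \sqrt{4 + 2} = \sqrt{6} \approx 2.4495$)
$q{\left(y \right)} = -2 + \frac{\sqrt{- \frac{1}{2} + y + \sqrt{6}}}{3}$ ($q{\left(y \right)} = -2 + \frac{\sqrt{\sqrt{6} + \left(y - \frac{1}{2}\right)}}{3} = -2 + \frac{\sqrt{\sqrt{6} + \left(- \frac{1}{2} + y\right)}}{3} = -2 + \frac{\sqrt{- \frac{1}{2} + y + \sqrt{6}}}{3}$)
$\left(113 + x{\left(-2 \right)}\right) q{\left(4 \right)} = \left(113 + 9\right) \left(-2 + \frac{\sqrt{-2 + 4 \cdot 4 + 4 \sqrt{6}}}{6}\right) = 122 \left(-2 + \frac{\sqrt{-2 + 16 + 4 \sqrt{6}}}{6}\right) = 122 \left(-2 + \frac{\sqrt{14 + 4 \sqrt{6}}}{6}\right) = -244 + \frac{61 \sqrt{14 + 4 \sqrt{6}}}{3}$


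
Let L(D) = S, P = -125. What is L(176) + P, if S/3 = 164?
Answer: 367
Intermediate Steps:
S = 492 (S = 3*164 = 492)
L(D) = 492
L(176) + P = 492 - 125 = 367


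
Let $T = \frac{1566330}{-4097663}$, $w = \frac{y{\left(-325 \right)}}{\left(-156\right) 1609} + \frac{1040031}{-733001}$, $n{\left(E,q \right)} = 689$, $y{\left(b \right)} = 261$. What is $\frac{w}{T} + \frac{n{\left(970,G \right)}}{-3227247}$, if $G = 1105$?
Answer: $\frac{76767262492290668020589}{20667510533462995722312} \approx 3.7144$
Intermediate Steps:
$w = - \frac{87081084795}{61328727668}$ ($w = \frac{261}{\left(-156\right) 1609} + \frac{1040031}{-733001} = \frac{261}{-251004} + 1040031 \left(- \frac{1}{733001}\right) = 261 \left(- \frac{1}{251004}\right) - \frac{1040031}{733001} = - \frac{87}{83668} - \frac{1040031}{733001} = - \frac{87081084795}{61328727668} \approx -1.4199$)
$T = - \frac{1566330}{4097663}$ ($T = 1566330 \left(- \frac{1}{4097663}\right) = - \frac{1566330}{4097663} \approx -0.38225$)
$\frac{w}{T} + \frac{n{\left(970,G \right)}}{-3227247} = - \frac{87081084795}{61328727668 \left(- \frac{1566330}{4097663}\right)} + \frac{689}{-3227247} = \left(- \frac{87081084795}{61328727668}\right) \left(- \frac{4097663}{1566330}\right) + 689 \left(- \frac{1}{3227247}\right) = \frac{23788595944288939}{6404068400547896} - \frac{689}{3227247} = \frac{76767262492290668020589}{20667510533462995722312}$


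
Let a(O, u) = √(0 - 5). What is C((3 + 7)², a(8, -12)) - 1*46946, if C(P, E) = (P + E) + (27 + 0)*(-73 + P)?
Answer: -46117 + I*√5 ≈ -46117.0 + 2.2361*I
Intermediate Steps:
a(O, u) = I*√5 (a(O, u) = √(-5) = I*√5)
C(P, E) = -1971 + E + 28*P (C(P, E) = (E + P) + 27*(-73 + P) = (E + P) + (-1971 + 27*P) = -1971 + E + 28*P)
C((3 + 7)², a(8, -12)) - 1*46946 = (-1971 + I*√5 + 28*(3 + 7)²) - 1*46946 = (-1971 + I*√5 + 28*10²) - 46946 = (-1971 + I*√5 + 28*100) - 46946 = (-1971 + I*√5 + 2800) - 46946 = (829 + I*√5) - 46946 = -46117 + I*√5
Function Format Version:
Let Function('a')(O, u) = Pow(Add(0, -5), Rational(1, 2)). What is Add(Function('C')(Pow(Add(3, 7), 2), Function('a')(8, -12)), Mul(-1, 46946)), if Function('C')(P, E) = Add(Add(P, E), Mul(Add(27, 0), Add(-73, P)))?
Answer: Add(-46117, Mul(I, Pow(5, Rational(1, 2)))) ≈ Add(-46117., Mul(2.2361, I))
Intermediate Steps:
Function('a')(O, u) = Mul(I, Pow(5, Rational(1, 2))) (Function('a')(O, u) = Pow(-5, Rational(1, 2)) = Mul(I, Pow(5, Rational(1, 2))))
Function('C')(P, E) = Add(-1971, E, Mul(28, P)) (Function('C')(P, E) = Add(Add(E, P), Mul(27, Add(-73, P))) = Add(Add(E, P), Add(-1971, Mul(27, P))) = Add(-1971, E, Mul(28, P)))
Add(Function('C')(Pow(Add(3, 7), 2), Function('a')(8, -12)), Mul(-1, 46946)) = Add(Add(-1971, Mul(I, Pow(5, Rational(1, 2))), Mul(28, Pow(Add(3, 7), 2))), Mul(-1, 46946)) = Add(Add(-1971, Mul(I, Pow(5, Rational(1, 2))), Mul(28, Pow(10, 2))), -46946) = Add(Add(-1971, Mul(I, Pow(5, Rational(1, 2))), Mul(28, 100)), -46946) = Add(Add(-1971, Mul(I, Pow(5, Rational(1, 2))), 2800), -46946) = Add(Add(829, Mul(I, Pow(5, Rational(1, 2)))), -46946) = Add(-46117, Mul(I, Pow(5, Rational(1, 2))))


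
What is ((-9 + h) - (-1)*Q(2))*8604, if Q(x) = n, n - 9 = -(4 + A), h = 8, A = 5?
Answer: -8604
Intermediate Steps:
n = 0 (n = 9 - (4 + 5) = 9 - 1*9 = 9 - 9 = 0)
Q(x) = 0
((-9 + h) - (-1)*Q(2))*8604 = ((-9 + 8) - (-1)*0)*8604 = (-1 - 1*0)*8604 = (-1 + 0)*8604 = -1*8604 = -8604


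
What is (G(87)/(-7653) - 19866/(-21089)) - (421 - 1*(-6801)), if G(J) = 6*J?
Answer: -388482428978/53798039 ≈ -7221.1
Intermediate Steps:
(G(87)/(-7653) - 19866/(-21089)) - (421 - 1*(-6801)) = ((6*87)/(-7653) - 19866/(-21089)) - (421 - 1*(-6801)) = (522*(-1/7653) - 19866*(-1/21089)) - (421 + 6801) = (-174/2551 + 19866/21089) - 1*7222 = 47008680/53798039 - 7222 = -388482428978/53798039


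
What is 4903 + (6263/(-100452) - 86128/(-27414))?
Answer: 2251719656093/458965188 ≈ 4906.1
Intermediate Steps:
4903 + (6263/(-100452) - 86128/(-27414)) = 4903 + (6263*(-1/100452) - 86128*(-1/27414)) = 4903 + (-6263/100452 + 43064/13707) = 4903 + 1413339329/458965188 = 2251719656093/458965188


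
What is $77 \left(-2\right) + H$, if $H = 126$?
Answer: $-28$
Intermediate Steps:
$77 \left(-2\right) + H = 77 \left(-2\right) + 126 = -154 + 126 = -28$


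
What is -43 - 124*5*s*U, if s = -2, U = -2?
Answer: -2523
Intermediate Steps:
-43 - 124*5*s*U = -43 - 124*5*(-2)*(-2) = -43 - (-1240)*(-2) = -43 - 124*20 = -43 - 2480 = -2523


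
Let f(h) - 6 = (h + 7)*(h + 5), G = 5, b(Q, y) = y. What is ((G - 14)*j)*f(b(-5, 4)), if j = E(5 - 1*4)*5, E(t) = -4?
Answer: 18900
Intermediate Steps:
j = -20 (j = -4*5 = -20)
f(h) = 6 + (5 + h)*(7 + h) (f(h) = 6 + (h + 7)*(h + 5) = 6 + (7 + h)*(5 + h) = 6 + (5 + h)*(7 + h))
((G - 14)*j)*f(b(-5, 4)) = ((5 - 14)*(-20))*(41 + 4² + 12*4) = (-9*(-20))*(41 + 16 + 48) = 180*105 = 18900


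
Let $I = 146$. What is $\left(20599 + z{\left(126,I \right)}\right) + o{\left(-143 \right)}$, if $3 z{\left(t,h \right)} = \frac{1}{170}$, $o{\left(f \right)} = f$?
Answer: $\frac{10432561}{510} \approx 20456.0$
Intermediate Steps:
$z{\left(t,h \right)} = \frac{1}{510}$ ($z{\left(t,h \right)} = \frac{1}{3 \cdot 170} = \frac{1}{3} \cdot \frac{1}{170} = \frac{1}{510}$)
$\left(20599 + z{\left(126,I \right)}\right) + o{\left(-143 \right)} = \left(20599 + \frac{1}{510}\right) - 143 = \frac{10505491}{510} - 143 = \frac{10432561}{510}$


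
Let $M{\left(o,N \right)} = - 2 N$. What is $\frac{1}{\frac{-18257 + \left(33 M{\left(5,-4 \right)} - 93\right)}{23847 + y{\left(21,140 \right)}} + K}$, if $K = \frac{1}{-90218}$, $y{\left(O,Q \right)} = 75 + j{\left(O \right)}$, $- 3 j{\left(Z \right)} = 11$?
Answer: $- \frac{6473592590}{4895119999} \approx -1.3225$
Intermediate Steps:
$j{\left(Z \right)} = - \frac{11}{3}$ ($j{\left(Z \right)} = \left(- \frac{1}{3}\right) 11 = - \frac{11}{3}$)
$y{\left(O,Q \right)} = \frac{214}{3}$ ($y{\left(O,Q \right)} = 75 - \frac{11}{3} = \frac{214}{3}$)
$K = - \frac{1}{90218} \approx -1.1084 \cdot 10^{-5}$
$\frac{1}{\frac{-18257 + \left(33 M{\left(5,-4 \right)} - 93\right)}{23847 + y{\left(21,140 \right)}} + K} = \frac{1}{\frac{-18257 - \left(93 - 33 \left(\left(-2\right) \left(-4\right)\right)\right)}{23847 + \frac{214}{3}} - \frac{1}{90218}} = \frac{1}{\frac{-18257 + \left(33 \cdot 8 - 93\right)}{\frac{71755}{3}} - \frac{1}{90218}} = \frac{1}{\left(-18257 + \left(264 - 93\right)\right) \frac{3}{71755} - \frac{1}{90218}} = \frac{1}{\left(-18257 + 171\right) \frac{3}{71755} - \frac{1}{90218}} = \frac{1}{\left(-18086\right) \frac{3}{71755} - \frac{1}{90218}} = \frac{1}{- \frac{54258}{71755} - \frac{1}{90218}} = \frac{1}{- \frac{4895119999}{6473592590}} = - \frac{6473592590}{4895119999}$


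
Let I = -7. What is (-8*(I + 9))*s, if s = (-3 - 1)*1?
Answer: 64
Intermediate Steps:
s = -4 (s = -4*1 = -4)
(-8*(I + 9))*s = -8*(-7 + 9)*(-4) = -8*2*(-4) = -16*(-4) = 64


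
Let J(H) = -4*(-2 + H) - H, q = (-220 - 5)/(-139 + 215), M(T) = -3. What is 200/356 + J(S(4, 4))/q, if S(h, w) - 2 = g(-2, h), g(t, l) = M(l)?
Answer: -76682/20025 ≈ -3.8293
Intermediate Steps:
g(t, l) = -3
S(h, w) = -1 (S(h, w) = 2 - 3 = -1)
q = -225/76 ≈ -2.9605
J(H) = 8 - 5*H (J(H) = (8 - 4*H) - H = 8 - 5*H)
200/356 + J(S(4, 4))/q = 200/356 + (8 - 5*(-1))/(-225/76) = 200*(1/356) + (8 + 5)*(-76/225) = 50/89 + 13*(-76/225) = 50/89 - 988/225 = -76682/20025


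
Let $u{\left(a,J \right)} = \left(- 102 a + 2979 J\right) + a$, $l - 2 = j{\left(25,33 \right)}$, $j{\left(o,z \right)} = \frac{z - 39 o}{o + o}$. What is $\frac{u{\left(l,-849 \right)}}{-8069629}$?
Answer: $\frac{63186754}{201740725} \approx 0.31321$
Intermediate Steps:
$j{\left(o,z \right)} = \frac{z - 39 o}{2 o}$
$l = - \frac{421}{25}$ ($l = 2 + \frac{33 - 975}{2 \cdot 25} = 2 + \frac{1}{2} \cdot \frac{1}{25} \left(33 - 975\right) = 2 + \frac{1}{2} \cdot \frac{1}{25} \left(-942\right) = 2 - \frac{471}{25} = - \frac{421}{25} \approx -16.84$)
$u{\left(a,J \right)} = - 101 a + 2979 J$
$\frac{u{\left(l,-849 \right)}}{-8069629} = \frac{\left(-101\right) \left(- \frac{421}{25}\right) + 2979 \left(-849\right)}{-8069629} = \left(\frac{42521}{25} - 2529171\right) \left(- \frac{1}{8069629}\right) = \left(- \frac{63186754}{25}\right) \left(- \frac{1}{8069629}\right) = \frac{63186754}{201740725}$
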